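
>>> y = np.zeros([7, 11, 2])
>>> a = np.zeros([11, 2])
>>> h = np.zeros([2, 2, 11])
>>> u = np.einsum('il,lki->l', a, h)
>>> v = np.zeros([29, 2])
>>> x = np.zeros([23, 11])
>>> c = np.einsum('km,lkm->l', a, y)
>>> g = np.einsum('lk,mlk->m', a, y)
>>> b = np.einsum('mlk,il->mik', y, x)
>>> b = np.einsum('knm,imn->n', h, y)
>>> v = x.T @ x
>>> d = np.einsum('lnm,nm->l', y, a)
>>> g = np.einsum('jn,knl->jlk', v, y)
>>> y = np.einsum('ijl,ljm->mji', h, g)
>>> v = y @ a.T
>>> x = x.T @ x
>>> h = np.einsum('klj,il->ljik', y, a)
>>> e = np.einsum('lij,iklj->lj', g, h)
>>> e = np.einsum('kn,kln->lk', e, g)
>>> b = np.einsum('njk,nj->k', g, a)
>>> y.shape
(7, 2, 2)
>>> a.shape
(11, 2)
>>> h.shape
(2, 2, 11, 7)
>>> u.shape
(2,)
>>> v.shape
(7, 2, 11)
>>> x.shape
(11, 11)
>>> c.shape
(7,)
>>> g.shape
(11, 2, 7)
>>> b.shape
(7,)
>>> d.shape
(7,)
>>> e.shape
(2, 11)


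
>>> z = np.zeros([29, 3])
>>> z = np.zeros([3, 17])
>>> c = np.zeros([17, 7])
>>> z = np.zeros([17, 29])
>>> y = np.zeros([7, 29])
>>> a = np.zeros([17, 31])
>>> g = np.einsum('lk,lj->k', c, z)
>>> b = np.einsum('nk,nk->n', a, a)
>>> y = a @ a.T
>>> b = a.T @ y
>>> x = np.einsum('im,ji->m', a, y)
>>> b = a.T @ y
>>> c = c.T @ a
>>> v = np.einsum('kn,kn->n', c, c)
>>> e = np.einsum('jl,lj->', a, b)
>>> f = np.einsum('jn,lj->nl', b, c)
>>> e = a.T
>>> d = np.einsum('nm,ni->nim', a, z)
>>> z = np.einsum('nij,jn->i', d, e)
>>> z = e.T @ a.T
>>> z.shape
(17, 17)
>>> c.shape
(7, 31)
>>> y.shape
(17, 17)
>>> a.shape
(17, 31)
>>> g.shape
(7,)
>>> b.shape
(31, 17)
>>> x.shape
(31,)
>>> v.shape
(31,)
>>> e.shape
(31, 17)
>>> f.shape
(17, 7)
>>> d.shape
(17, 29, 31)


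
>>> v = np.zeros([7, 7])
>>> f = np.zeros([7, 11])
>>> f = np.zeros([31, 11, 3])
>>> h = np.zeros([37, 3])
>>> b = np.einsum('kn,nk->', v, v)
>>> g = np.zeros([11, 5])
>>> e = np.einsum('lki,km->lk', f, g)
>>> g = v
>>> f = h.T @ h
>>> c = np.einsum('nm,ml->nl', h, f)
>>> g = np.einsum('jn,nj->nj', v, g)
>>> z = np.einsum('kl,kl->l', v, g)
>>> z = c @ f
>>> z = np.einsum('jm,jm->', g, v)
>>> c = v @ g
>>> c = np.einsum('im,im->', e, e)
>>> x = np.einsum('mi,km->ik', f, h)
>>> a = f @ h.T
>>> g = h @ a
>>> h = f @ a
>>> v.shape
(7, 7)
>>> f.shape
(3, 3)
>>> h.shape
(3, 37)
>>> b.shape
()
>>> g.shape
(37, 37)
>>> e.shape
(31, 11)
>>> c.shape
()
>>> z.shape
()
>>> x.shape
(3, 37)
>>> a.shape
(3, 37)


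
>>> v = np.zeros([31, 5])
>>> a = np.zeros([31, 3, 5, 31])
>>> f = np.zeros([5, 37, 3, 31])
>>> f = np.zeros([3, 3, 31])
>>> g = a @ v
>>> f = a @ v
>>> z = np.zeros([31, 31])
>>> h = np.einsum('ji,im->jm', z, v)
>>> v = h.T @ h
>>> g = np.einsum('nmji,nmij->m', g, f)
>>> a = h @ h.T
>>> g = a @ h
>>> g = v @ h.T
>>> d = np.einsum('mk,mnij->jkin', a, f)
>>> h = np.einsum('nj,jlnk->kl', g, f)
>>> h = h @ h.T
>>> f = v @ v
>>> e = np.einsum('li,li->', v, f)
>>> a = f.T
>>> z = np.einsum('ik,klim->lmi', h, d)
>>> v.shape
(5, 5)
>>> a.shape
(5, 5)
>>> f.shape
(5, 5)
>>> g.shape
(5, 31)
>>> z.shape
(31, 3, 5)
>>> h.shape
(5, 5)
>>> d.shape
(5, 31, 5, 3)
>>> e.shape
()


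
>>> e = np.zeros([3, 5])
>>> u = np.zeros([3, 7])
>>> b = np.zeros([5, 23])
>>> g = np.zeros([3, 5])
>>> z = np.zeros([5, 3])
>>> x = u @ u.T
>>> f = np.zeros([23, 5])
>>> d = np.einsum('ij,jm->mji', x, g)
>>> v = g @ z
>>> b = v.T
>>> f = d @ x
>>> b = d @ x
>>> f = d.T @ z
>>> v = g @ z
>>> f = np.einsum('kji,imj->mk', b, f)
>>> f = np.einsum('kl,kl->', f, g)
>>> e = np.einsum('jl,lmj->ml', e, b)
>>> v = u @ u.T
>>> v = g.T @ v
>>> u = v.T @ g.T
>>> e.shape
(3, 5)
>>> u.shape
(3, 3)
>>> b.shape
(5, 3, 3)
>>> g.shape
(3, 5)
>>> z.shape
(5, 3)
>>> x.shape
(3, 3)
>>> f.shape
()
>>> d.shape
(5, 3, 3)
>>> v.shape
(5, 3)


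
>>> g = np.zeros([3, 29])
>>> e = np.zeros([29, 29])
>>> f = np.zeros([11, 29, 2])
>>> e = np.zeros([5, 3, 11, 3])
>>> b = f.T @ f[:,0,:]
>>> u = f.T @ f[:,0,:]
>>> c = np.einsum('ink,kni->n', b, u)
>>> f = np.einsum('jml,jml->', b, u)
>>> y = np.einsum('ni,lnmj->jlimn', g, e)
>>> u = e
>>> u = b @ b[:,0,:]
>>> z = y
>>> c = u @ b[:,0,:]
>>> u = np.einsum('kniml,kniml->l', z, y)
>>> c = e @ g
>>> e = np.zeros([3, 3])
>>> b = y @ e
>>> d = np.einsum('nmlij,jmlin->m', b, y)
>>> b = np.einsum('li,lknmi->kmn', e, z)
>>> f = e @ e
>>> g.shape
(3, 29)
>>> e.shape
(3, 3)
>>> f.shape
(3, 3)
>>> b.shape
(5, 11, 29)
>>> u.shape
(3,)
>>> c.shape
(5, 3, 11, 29)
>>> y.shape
(3, 5, 29, 11, 3)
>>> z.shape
(3, 5, 29, 11, 3)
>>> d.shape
(5,)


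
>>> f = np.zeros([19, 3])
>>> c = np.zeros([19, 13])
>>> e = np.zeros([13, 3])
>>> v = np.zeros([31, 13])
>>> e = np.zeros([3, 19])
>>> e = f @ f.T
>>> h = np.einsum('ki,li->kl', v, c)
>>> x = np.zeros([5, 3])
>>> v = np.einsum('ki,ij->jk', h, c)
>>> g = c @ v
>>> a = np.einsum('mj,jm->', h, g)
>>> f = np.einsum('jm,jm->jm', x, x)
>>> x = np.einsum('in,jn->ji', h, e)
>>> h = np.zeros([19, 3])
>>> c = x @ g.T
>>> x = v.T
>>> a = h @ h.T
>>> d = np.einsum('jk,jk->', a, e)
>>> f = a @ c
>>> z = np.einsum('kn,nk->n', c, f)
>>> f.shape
(19, 19)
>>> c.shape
(19, 19)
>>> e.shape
(19, 19)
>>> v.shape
(13, 31)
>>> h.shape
(19, 3)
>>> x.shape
(31, 13)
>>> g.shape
(19, 31)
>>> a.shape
(19, 19)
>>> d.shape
()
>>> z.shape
(19,)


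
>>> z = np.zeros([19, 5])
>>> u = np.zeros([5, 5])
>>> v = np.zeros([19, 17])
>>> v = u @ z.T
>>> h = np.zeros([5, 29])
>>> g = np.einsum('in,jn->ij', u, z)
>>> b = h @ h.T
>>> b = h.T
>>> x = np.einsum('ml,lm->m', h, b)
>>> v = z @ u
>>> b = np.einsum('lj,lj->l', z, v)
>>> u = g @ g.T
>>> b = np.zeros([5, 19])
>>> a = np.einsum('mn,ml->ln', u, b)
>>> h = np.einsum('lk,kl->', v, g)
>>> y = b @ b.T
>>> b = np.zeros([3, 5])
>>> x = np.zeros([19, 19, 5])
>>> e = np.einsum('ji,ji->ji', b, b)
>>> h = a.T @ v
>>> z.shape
(19, 5)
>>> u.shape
(5, 5)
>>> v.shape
(19, 5)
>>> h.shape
(5, 5)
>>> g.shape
(5, 19)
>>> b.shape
(3, 5)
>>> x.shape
(19, 19, 5)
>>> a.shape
(19, 5)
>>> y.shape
(5, 5)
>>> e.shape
(3, 5)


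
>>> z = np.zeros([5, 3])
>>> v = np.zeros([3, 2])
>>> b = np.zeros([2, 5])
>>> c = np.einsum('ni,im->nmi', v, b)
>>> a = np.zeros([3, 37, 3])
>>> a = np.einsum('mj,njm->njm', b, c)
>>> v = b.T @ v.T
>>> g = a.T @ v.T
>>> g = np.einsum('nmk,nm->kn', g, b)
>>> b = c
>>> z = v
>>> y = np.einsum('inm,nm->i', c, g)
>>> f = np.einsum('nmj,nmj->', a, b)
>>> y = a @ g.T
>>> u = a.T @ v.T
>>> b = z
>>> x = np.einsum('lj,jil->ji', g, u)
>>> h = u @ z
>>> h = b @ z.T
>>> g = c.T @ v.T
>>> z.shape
(5, 3)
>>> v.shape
(5, 3)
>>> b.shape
(5, 3)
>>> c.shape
(3, 5, 2)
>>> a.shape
(3, 5, 2)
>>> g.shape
(2, 5, 5)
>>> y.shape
(3, 5, 5)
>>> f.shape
()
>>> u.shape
(2, 5, 5)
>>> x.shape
(2, 5)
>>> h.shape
(5, 5)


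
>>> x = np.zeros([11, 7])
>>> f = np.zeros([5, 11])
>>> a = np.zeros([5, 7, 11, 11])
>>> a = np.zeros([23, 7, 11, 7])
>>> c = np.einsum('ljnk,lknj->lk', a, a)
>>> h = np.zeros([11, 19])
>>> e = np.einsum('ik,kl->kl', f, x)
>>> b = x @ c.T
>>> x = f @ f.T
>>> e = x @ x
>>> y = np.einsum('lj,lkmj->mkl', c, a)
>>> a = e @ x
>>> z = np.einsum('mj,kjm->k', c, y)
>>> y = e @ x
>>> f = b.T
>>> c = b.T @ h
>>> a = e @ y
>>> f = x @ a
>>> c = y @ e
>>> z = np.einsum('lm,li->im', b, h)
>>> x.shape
(5, 5)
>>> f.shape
(5, 5)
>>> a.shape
(5, 5)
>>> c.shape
(5, 5)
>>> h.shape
(11, 19)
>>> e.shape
(5, 5)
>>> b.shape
(11, 23)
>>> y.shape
(5, 5)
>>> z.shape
(19, 23)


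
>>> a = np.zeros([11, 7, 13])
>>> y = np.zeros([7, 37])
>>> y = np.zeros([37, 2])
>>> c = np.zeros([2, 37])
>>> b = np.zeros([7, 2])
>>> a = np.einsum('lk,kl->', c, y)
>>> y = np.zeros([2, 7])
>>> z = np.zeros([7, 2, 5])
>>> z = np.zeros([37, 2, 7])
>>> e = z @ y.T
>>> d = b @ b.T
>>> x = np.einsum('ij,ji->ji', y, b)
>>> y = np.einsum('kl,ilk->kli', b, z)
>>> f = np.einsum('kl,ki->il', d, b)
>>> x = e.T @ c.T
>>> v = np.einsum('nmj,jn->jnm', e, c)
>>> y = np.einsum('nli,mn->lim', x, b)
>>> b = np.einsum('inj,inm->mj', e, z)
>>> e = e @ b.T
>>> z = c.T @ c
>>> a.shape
()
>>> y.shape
(2, 2, 7)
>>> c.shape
(2, 37)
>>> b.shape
(7, 2)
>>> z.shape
(37, 37)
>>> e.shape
(37, 2, 7)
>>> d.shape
(7, 7)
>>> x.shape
(2, 2, 2)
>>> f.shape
(2, 7)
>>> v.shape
(2, 37, 2)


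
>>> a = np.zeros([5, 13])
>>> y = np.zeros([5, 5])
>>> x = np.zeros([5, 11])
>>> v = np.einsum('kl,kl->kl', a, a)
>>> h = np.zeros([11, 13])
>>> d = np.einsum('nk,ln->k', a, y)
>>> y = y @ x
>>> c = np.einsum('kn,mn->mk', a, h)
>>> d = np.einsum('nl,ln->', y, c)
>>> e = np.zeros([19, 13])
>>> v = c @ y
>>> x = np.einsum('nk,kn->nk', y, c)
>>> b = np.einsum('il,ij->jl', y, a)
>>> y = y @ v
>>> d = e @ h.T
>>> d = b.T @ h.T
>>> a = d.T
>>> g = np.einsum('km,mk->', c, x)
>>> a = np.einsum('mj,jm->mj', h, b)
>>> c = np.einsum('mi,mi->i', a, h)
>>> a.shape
(11, 13)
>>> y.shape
(5, 11)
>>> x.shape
(5, 11)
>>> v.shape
(11, 11)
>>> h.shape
(11, 13)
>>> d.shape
(11, 11)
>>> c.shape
(13,)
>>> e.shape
(19, 13)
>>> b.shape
(13, 11)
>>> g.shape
()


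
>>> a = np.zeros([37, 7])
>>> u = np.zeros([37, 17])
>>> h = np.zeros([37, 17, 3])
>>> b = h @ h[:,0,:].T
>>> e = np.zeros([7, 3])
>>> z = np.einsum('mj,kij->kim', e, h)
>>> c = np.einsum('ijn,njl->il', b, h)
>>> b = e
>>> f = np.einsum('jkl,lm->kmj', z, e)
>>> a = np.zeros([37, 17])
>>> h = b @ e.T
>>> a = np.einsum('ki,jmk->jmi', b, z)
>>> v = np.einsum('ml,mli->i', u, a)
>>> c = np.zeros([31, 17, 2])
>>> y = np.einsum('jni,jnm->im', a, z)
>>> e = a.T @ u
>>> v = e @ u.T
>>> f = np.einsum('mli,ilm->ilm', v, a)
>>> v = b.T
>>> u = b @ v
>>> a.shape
(37, 17, 3)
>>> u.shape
(7, 7)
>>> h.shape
(7, 7)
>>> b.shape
(7, 3)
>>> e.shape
(3, 17, 17)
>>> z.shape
(37, 17, 7)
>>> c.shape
(31, 17, 2)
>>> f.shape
(37, 17, 3)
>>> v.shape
(3, 7)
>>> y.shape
(3, 7)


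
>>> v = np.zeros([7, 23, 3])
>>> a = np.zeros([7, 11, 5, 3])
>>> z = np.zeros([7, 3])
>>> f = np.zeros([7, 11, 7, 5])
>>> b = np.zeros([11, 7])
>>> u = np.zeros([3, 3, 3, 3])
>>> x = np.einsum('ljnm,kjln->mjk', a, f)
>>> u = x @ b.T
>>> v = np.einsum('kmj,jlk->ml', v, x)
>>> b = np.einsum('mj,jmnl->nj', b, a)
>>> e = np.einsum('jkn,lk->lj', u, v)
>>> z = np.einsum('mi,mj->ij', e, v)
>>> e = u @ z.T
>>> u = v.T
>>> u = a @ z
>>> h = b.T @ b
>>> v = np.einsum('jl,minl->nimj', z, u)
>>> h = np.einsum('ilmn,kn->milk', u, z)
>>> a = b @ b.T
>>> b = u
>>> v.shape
(5, 11, 7, 3)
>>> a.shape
(5, 5)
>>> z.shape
(3, 11)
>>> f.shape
(7, 11, 7, 5)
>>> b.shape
(7, 11, 5, 11)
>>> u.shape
(7, 11, 5, 11)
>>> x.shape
(3, 11, 7)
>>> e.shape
(3, 11, 3)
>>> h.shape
(5, 7, 11, 3)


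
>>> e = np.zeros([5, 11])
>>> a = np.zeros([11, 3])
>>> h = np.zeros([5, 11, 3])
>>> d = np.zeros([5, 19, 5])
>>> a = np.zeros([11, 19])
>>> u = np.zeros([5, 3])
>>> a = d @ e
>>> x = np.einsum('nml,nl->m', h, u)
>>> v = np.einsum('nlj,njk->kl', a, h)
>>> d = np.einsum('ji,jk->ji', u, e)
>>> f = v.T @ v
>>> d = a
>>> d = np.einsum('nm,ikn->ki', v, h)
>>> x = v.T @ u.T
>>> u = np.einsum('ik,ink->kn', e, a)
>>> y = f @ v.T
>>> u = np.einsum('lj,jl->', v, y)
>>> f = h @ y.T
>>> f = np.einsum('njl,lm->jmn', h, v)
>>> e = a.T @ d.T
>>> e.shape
(11, 19, 11)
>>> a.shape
(5, 19, 11)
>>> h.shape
(5, 11, 3)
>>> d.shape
(11, 5)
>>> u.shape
()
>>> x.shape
(19, 5)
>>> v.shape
(3, 19)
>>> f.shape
(11, 19, 5)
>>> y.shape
(19, 3)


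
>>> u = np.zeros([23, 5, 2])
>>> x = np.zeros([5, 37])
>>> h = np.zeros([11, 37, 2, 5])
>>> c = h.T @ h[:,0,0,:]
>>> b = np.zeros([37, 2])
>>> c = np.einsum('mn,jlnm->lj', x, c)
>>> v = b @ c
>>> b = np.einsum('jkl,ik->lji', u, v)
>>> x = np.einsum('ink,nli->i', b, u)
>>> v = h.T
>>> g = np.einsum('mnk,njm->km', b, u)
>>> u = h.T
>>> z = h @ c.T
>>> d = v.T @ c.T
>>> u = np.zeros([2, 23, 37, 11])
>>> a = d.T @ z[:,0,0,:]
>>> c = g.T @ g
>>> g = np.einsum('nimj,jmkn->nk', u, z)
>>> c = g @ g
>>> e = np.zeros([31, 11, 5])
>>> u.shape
(2, 23, 37, 11)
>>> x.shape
(2,)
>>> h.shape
(11, 37, 2, 5)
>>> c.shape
(2, 2)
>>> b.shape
(2, 23, 37)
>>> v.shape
(5, 2, 37, 11)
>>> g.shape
(2, 2)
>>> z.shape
(11, 37, 2, 2)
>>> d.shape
(11, 37, 2, 2)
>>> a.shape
(2, 2, 37, 2)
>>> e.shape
(31, 11, 5)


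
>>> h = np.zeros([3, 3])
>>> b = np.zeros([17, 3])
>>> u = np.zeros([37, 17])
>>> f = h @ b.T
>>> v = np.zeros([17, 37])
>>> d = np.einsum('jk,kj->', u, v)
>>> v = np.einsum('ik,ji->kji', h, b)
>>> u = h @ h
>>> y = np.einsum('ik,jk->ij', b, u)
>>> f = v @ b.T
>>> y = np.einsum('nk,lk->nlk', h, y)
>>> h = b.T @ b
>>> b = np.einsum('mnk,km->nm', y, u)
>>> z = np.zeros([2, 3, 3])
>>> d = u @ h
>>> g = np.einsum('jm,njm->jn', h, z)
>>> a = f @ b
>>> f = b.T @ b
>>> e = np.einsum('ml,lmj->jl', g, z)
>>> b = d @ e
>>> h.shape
(3, 3)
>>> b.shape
(3, 2)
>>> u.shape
(3, 3)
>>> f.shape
(3, 3)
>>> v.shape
(3, 17, 3)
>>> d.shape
(3, 3)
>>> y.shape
(3, 17, 3)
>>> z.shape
(2, 3, 3)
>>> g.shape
(3, 2)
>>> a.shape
(3, 17, 3)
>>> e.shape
(3, 2)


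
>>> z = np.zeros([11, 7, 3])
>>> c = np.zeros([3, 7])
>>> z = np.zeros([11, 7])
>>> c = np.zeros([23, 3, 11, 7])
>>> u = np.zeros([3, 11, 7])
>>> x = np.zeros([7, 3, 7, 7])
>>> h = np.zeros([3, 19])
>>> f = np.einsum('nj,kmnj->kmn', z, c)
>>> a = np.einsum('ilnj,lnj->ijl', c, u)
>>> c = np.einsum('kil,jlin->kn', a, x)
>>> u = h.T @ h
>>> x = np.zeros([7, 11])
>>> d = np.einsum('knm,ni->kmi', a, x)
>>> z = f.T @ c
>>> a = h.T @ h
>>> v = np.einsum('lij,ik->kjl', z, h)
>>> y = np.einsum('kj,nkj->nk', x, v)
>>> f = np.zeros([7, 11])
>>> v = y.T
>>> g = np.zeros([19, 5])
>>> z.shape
(11, 3, 7)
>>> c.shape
(23, 7)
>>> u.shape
(19, 19)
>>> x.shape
(7, 11)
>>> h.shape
(3, 19)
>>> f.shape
(7, 11)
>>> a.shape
(19, 19)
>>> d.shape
(23, 3, 11)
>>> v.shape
(7, 19)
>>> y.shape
(19, 7)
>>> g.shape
(19, 5)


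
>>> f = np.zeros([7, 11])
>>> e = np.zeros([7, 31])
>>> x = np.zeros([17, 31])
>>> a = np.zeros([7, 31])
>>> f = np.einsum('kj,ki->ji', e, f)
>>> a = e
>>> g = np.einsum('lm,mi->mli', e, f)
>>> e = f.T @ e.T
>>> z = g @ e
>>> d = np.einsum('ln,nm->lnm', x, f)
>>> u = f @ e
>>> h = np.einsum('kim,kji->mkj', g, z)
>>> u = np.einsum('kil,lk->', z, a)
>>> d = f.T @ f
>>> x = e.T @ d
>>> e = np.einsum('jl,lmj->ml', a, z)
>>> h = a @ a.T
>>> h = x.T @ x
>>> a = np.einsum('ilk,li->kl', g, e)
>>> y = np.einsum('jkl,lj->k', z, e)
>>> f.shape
(31, 11)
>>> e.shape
(7, 31)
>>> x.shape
(7, 11)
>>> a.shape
(11, 7)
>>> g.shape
(31, 7, 11)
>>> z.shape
(31, 7, 7)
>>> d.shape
(11, 11)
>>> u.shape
()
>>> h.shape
(11, 11)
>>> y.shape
(7,)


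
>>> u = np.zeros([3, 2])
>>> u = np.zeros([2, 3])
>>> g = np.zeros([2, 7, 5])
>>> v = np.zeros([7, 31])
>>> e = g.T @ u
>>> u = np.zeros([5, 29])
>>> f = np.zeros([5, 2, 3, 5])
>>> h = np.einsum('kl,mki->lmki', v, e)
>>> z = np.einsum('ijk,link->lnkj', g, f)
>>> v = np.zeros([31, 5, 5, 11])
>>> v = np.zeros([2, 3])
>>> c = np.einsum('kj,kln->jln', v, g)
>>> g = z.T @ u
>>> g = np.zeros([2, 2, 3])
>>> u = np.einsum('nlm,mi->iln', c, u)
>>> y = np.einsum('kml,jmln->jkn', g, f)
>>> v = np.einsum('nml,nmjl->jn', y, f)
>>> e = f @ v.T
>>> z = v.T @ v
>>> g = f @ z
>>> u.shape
(29, 7, 3)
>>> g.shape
(5, 2, 3, 5)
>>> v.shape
(3, 5)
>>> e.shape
(5, 2, 3, 3)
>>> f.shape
(5, 2, 3, 5)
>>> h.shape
(31, 5, 7, 3)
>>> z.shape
(5, 5)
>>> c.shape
(3, 7, 5)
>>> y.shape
(5, 2, 5)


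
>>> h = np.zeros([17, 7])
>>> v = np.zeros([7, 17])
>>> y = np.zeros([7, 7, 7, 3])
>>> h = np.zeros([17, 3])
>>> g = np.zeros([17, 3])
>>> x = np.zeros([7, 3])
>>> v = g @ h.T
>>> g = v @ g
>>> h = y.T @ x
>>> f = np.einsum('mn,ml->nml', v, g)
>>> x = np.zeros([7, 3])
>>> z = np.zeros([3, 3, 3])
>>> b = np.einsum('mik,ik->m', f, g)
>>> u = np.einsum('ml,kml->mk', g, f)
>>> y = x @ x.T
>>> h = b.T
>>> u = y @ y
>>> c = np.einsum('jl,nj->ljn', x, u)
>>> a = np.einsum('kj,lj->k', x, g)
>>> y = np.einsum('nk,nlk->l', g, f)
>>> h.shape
(17,)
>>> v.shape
(17, 17)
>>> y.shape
(17,)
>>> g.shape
(17, 3)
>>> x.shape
(7, 3)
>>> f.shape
(17, 17, 3)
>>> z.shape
(3, 3, 3)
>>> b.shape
(17,)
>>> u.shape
(7, 7)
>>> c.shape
(3, 7, 7)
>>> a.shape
(7,)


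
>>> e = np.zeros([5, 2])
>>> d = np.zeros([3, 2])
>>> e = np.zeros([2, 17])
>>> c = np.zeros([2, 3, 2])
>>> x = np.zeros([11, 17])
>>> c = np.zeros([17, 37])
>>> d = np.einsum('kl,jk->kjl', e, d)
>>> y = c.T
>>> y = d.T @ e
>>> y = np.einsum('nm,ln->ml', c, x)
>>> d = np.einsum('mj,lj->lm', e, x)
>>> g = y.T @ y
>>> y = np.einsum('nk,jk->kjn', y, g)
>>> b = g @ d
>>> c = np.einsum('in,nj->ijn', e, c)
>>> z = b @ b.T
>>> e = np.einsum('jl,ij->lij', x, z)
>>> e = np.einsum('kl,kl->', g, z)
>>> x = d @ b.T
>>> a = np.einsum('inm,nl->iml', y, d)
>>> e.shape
()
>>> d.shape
(11, 2)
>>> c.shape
(2, 37, 17)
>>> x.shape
(11, 11)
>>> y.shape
(11, 11, 37)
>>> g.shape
(11, 11)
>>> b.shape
(11, 2)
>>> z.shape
(11, 11)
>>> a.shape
(11, 37, 2)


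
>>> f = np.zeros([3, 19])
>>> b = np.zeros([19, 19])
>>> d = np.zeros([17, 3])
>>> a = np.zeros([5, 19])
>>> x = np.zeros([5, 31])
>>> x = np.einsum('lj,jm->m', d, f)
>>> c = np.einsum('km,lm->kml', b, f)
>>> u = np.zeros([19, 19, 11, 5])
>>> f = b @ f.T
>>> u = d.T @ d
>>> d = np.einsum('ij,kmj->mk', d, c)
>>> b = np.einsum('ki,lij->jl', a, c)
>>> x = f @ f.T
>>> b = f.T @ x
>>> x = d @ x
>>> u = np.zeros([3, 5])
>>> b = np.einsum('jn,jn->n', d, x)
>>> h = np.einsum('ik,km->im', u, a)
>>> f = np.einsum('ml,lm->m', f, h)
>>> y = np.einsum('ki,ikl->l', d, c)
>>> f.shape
(19,)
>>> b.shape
(19,)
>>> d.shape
(19, 19)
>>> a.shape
(5, 19)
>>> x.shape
(19, 19)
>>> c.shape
(19, 19, 3)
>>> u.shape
(3, 5)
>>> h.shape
(3, 19)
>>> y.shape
(3,)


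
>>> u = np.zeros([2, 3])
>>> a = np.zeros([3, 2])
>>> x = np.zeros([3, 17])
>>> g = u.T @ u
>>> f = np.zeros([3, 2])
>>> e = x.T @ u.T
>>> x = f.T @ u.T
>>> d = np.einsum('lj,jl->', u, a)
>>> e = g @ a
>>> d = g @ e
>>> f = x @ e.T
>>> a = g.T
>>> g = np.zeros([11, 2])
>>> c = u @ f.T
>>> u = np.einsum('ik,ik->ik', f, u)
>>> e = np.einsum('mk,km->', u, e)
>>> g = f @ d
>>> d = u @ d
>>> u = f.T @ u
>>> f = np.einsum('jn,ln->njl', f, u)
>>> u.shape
(3, 3)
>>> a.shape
(3, 3)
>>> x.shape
(2, 2)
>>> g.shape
(2, 2)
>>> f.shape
(3, 2, 3)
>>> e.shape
()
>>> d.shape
(2, 2)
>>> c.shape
(2, 2)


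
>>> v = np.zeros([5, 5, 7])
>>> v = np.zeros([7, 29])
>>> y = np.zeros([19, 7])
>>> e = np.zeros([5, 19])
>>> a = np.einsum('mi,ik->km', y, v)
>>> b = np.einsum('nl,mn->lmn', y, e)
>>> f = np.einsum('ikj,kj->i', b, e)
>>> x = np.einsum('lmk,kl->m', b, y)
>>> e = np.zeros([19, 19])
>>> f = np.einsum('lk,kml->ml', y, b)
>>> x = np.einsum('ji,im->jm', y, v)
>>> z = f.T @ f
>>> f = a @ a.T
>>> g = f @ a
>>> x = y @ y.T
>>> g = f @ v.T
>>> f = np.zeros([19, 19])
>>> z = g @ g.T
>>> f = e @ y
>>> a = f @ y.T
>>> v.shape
(7, 29)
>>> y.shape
(19, 7)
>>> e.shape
(19, 19)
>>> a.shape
(19, 19)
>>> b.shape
(7, 5, 19)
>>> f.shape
(19, 7)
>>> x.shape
(19, 19)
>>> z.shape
(29, 29)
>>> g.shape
(29, 7)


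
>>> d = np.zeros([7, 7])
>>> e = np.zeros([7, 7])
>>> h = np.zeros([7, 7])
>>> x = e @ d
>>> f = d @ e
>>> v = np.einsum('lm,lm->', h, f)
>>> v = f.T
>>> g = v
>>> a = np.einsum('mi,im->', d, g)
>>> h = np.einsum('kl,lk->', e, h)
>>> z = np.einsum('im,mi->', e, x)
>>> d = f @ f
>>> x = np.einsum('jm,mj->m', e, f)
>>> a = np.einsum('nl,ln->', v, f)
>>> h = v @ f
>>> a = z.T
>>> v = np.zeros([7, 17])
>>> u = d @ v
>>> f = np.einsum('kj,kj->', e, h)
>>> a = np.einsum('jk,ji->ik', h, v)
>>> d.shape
(7, 7)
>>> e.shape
(7, 7)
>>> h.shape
(7, 7)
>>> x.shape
(7,)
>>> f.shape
()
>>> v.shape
(7, 17)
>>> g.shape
(7, 7)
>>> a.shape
(17, 7)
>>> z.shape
()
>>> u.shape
(7, 17)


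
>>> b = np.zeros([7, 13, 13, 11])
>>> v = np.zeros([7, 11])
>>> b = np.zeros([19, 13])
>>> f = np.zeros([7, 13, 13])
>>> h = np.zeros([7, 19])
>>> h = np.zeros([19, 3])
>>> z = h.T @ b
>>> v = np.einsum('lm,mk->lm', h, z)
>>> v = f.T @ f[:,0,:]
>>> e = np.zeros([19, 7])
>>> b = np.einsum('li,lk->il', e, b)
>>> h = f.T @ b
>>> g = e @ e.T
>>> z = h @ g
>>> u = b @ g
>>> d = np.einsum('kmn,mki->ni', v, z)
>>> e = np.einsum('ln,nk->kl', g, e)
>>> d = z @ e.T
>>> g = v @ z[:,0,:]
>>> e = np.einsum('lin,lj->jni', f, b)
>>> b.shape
(7, 19)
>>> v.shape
(13, 13, 13)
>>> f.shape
(7, 13, 13)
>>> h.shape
(13, 13, 19)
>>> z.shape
(13, 13, 19)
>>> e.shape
(19, 13, 13)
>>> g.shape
(13, 13, 19)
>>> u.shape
(7, 19)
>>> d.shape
(13, 13, 7)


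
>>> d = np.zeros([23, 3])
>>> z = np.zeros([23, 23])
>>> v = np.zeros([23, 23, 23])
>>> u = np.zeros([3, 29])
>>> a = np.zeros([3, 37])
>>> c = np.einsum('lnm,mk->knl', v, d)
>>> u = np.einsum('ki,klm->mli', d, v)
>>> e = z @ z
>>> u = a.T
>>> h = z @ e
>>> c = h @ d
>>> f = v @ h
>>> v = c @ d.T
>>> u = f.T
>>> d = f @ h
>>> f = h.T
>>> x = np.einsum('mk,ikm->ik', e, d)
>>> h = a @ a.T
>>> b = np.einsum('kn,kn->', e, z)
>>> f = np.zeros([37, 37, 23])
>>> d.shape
(23, 23, 23)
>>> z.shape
(23, 23)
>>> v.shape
(23, 23)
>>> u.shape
(23, 23, 23)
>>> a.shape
(3, 37)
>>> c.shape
(23, 3)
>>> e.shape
(23, 23)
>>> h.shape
(3, 3)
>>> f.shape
(37, 37, 23)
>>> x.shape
(23, 23)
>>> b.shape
()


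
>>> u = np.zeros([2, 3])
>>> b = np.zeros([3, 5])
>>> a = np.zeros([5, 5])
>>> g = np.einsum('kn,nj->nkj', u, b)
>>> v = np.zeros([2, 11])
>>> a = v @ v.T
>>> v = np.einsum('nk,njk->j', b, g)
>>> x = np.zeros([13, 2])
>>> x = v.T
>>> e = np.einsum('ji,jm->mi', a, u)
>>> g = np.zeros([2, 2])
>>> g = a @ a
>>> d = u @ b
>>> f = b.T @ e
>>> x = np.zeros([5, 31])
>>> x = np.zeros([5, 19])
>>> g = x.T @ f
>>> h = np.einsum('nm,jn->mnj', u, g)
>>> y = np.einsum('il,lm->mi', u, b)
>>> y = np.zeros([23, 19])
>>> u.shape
(2, 3)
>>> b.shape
(3, 5)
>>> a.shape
(2, 2)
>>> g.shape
(19, 2)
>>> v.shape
(2,)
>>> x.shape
(5, 19)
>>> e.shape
(3, 2)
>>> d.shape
(2, 5)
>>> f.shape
(5, 2)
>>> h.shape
(3, 2, 19)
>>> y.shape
(23, 19)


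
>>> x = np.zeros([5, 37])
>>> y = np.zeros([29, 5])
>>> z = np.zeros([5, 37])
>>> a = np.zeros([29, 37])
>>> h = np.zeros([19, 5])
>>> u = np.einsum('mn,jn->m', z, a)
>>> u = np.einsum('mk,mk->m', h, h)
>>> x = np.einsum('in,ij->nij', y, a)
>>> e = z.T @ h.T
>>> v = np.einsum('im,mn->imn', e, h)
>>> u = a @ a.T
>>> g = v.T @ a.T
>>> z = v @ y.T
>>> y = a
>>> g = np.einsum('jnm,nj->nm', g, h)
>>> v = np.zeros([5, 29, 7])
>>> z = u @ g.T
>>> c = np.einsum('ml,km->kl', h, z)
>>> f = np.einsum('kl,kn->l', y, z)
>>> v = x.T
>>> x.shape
(5, 29, 37)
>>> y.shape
(29, 37)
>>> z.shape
(29, 19)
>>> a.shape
(29, 37)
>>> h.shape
(19, 5)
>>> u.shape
(29, 29)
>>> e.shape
(37, 19)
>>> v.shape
(37, 29, 5)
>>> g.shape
(19, 29)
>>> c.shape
(29, 5)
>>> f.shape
(37,)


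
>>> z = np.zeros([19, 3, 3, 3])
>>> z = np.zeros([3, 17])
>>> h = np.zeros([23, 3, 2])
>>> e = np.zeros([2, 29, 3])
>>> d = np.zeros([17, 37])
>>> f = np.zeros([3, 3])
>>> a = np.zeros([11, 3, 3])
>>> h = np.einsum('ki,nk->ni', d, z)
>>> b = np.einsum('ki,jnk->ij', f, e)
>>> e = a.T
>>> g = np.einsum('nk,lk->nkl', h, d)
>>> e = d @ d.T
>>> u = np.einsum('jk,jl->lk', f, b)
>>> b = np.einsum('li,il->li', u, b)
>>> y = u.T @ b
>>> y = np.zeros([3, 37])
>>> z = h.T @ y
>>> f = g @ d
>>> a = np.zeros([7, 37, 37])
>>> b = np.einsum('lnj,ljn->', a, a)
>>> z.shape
(37, 37)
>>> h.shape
(3, 37)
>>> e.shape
(17, 17)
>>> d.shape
(17, 37)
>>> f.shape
(3, 37, 37)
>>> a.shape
(7, 37, 37)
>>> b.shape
()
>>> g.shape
(3, 37, 17)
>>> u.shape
(2, 3)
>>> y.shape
(3, 37)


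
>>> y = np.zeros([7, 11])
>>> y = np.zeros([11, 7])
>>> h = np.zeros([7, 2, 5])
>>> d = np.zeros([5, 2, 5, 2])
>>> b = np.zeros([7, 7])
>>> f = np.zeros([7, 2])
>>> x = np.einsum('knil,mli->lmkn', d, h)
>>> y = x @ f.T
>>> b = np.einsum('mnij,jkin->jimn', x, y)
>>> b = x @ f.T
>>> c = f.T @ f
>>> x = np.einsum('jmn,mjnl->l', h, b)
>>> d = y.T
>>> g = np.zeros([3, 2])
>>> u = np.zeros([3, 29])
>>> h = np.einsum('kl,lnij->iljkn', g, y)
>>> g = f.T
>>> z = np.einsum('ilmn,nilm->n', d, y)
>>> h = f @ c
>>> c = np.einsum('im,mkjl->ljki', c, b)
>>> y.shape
(2, 7, 5, 7)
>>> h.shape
(7, 2)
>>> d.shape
(7, 5, 7, 2)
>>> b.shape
(2, 7, 5, 7)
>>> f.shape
(7, 2)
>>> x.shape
(7,)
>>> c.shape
(7, 5, 7, 2)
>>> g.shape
(2, 7)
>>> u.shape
(3, 29)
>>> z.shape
(2,)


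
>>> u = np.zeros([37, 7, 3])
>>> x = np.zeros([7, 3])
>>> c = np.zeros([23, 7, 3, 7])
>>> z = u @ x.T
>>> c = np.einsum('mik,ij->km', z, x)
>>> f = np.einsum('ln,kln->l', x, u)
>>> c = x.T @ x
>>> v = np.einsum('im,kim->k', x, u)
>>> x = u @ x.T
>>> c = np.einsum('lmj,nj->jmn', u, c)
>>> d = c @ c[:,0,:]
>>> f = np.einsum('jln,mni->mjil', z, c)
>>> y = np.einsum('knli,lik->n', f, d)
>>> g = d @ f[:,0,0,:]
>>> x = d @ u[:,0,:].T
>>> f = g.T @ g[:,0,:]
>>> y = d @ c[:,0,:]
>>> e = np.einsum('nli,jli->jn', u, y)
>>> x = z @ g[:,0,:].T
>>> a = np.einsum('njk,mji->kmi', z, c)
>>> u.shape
(37, 7, 3)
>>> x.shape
(37, 7, 3)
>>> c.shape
(3, 7, 3)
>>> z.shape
(37, 7, 7)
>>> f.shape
(7, 7, 7)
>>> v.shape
(37,)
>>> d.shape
(3, 7, 3)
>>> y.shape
(3, 7, 3)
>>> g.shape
(3, 7, 7)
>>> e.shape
(3, 37)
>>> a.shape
(7, 3, 3)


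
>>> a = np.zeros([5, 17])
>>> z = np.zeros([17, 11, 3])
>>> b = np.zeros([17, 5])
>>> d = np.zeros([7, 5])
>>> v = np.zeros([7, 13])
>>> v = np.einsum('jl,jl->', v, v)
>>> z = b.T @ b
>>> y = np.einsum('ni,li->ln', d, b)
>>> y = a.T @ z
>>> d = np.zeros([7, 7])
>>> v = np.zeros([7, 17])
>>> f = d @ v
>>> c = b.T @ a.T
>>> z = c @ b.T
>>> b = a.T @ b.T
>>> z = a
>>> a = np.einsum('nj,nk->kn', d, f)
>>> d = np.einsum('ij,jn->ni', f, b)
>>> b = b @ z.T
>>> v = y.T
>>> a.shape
(17, 7)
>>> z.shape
(5, 17)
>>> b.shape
(17, 5)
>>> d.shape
(17, 7)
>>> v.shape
(5, 17)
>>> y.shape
(17, 5)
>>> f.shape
(7, 17)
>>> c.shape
(5, 5)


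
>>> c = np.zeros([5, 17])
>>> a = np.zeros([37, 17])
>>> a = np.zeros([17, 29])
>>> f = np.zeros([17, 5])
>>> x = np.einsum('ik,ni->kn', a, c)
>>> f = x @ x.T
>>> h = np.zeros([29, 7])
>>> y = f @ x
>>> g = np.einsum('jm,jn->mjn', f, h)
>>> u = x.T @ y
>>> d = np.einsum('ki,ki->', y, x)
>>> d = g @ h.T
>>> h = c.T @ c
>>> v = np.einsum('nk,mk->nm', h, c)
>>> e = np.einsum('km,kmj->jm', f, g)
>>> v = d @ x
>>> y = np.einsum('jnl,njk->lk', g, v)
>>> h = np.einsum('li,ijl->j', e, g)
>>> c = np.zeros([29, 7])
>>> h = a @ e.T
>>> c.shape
(29, 7)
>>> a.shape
(17, 29)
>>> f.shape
(29, 29)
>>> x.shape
(29, 5)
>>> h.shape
(17, 7)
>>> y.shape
(7, 5)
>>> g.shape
(29, 29, 7)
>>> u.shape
(5, 5)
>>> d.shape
(29, 29, 29)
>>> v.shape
(29, 29, 5)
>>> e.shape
(7, 29)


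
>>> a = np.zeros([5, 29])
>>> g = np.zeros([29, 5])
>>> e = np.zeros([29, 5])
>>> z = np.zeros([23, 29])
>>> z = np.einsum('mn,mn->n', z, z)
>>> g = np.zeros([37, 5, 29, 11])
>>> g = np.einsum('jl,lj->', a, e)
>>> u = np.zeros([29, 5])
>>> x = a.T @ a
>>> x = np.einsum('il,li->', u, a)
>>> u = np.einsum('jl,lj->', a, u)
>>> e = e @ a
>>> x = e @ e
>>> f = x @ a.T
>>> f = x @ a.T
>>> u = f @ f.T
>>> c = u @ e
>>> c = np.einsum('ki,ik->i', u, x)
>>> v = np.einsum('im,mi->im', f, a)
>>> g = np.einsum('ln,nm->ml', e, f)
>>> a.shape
(5, 29)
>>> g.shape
(5, 29)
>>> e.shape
(29, 29)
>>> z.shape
(29,)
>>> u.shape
(29, 29)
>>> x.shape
(29, 29)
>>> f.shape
(29, 5)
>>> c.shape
(29,)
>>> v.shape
(29, 5)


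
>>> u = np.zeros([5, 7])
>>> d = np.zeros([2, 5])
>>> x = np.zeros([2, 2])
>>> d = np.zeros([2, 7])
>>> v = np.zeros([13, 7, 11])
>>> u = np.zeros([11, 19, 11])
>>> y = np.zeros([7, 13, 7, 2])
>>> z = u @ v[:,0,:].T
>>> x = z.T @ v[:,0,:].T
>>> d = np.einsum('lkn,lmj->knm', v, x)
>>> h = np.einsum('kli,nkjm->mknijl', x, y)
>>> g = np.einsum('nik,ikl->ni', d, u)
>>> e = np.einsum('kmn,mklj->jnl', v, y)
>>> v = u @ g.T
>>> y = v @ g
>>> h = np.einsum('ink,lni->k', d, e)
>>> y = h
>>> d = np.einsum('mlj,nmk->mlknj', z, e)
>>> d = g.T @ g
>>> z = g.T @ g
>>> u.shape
(11, 19, 11)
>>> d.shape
(11, 11)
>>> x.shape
(13, 19, 13)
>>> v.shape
(11, 19, 7)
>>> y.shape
(19,)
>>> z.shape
(11, 11)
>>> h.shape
(19,)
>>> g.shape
(7, 11)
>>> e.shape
(2, 11, 7)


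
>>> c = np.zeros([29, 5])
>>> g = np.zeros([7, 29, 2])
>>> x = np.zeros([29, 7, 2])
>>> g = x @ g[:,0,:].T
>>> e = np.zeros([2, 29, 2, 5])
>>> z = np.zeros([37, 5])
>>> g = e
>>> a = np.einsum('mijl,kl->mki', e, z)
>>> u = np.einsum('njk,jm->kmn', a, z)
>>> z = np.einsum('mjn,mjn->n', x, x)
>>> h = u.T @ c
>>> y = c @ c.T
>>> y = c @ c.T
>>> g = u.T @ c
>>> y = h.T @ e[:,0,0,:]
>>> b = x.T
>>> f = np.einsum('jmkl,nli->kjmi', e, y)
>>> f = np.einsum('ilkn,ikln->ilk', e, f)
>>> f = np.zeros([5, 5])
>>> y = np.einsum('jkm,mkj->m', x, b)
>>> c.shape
(29, 5)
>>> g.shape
(2, 5, 5)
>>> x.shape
(29, 7, 2)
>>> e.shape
(2, 29, 2, 5)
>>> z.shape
(2,)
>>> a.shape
(2, 37, 29)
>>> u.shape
(29, 5, 2)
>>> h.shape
(2, 5, 5)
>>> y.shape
(2,)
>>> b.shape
(2, 7, 29)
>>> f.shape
(5, 5)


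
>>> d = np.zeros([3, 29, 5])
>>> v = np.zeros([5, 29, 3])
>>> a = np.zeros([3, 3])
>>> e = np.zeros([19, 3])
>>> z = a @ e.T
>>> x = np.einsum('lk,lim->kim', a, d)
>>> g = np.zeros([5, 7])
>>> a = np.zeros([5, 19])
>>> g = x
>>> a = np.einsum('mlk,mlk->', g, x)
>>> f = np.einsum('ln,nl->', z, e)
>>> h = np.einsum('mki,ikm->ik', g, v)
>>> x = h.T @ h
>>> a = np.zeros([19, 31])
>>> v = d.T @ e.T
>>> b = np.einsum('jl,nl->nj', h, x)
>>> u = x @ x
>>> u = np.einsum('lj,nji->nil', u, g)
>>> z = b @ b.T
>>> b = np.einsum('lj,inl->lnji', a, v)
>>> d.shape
(3, 29, 5)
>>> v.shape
(5, 29, 19)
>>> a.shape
(19, 31)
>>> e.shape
(19, 3)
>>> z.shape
(29, 29)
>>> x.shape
(29, 29)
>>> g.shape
(3, 29, 5)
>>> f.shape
()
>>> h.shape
(5, 29)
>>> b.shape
(19, 29, 31, 5)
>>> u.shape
(3, 5, 29)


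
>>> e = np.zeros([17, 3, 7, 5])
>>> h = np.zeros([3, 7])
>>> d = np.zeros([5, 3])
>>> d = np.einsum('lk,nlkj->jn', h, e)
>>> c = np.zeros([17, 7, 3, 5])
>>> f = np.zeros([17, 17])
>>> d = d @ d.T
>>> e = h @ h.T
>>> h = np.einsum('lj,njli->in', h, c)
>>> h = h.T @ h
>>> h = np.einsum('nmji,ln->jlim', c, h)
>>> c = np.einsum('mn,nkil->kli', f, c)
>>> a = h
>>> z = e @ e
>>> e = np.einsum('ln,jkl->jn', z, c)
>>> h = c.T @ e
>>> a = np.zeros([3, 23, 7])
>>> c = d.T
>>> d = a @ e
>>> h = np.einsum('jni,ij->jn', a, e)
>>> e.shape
(7, 3)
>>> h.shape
(3, 23)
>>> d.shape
(3, 23, 3)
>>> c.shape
(5, 5)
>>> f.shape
(17, 17)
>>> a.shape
(3, 23, 7)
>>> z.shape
(3, 3)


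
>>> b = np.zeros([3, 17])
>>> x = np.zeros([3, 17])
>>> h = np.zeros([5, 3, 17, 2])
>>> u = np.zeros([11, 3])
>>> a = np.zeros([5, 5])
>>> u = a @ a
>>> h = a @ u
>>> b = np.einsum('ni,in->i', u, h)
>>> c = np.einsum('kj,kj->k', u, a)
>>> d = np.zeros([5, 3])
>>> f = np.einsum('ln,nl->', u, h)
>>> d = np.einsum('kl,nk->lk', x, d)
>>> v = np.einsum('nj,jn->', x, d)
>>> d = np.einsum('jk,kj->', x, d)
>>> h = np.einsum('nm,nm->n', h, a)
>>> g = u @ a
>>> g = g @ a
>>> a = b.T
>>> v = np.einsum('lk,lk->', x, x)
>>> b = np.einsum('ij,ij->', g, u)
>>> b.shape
()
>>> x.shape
(3, 17)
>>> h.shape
(5,)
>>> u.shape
(5, 5)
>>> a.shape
(5,)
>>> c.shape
(5,)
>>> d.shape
()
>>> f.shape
()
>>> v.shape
()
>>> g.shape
(5, 5)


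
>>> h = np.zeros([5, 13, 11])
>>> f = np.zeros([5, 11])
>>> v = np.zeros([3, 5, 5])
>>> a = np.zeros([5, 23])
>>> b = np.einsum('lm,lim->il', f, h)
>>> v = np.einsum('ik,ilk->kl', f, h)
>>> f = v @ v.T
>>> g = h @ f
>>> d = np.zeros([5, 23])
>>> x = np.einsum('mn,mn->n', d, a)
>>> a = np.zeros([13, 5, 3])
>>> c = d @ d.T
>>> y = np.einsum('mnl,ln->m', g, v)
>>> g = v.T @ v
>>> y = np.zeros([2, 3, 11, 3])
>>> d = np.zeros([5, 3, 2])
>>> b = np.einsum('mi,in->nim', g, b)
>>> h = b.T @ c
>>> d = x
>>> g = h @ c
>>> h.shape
(13, 13, 5)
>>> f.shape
(11, 11)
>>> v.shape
(11, 13)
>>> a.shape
(13, 5, 3)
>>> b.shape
(5, 13, 13)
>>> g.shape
(13, 13, 5)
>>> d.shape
(23,)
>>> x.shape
(23,)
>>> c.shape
(5, 5)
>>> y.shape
(2, 3, 11, 3)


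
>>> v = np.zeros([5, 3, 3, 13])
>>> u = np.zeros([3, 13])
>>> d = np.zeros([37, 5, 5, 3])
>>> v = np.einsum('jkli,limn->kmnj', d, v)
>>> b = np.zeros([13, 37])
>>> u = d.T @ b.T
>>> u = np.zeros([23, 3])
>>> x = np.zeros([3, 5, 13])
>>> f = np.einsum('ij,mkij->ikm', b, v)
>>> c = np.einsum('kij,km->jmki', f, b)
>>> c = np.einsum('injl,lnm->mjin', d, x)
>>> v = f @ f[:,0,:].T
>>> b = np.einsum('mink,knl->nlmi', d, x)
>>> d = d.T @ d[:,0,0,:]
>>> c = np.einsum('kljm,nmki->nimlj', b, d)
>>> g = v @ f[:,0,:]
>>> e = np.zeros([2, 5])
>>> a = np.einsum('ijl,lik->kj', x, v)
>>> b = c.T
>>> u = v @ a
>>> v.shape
(13, 3, 13)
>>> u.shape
(13, 3, 5)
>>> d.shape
(3, 5, 5, 3)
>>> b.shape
(37, 13, 5, 3, 3)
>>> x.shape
(3, 5, 13)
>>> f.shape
(13, 3, 5)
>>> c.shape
(3, 3, 5, 13, 37)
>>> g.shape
(13, 3, 5)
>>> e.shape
(2, 5)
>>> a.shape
(13, 5)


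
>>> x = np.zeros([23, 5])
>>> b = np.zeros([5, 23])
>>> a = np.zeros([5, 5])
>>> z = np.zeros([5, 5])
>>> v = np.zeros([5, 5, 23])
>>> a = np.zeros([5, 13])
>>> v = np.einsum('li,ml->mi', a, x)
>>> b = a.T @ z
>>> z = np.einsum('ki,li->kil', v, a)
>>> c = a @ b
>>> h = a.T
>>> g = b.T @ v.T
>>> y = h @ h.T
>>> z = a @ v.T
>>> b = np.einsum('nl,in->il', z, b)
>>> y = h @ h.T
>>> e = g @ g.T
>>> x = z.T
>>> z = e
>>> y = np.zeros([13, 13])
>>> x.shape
(23, 5)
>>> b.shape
(13, 23)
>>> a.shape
(5, 13)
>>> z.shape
(5, 5)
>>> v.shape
(23, 13)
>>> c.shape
(5, 5)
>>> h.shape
(13, 5)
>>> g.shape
(5, 23)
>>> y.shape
(13, 13)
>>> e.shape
(5, 5)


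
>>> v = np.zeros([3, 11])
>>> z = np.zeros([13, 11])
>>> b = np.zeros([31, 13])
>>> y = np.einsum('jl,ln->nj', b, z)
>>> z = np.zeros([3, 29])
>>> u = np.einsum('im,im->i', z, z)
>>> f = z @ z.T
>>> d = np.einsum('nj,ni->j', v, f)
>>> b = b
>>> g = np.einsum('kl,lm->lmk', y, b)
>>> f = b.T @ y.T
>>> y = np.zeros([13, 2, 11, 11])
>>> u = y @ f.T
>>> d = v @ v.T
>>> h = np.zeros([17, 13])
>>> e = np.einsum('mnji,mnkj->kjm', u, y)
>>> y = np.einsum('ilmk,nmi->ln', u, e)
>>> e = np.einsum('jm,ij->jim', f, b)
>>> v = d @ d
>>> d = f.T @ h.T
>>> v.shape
(3, 3)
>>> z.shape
(3, 29)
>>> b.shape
(31, 13)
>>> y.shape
(2, 11)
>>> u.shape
(13, 2, 11, 13)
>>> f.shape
(13, 11)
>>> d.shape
(11, 17)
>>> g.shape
(31, 13, 11)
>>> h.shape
(17, 13)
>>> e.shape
(13, 31, 11)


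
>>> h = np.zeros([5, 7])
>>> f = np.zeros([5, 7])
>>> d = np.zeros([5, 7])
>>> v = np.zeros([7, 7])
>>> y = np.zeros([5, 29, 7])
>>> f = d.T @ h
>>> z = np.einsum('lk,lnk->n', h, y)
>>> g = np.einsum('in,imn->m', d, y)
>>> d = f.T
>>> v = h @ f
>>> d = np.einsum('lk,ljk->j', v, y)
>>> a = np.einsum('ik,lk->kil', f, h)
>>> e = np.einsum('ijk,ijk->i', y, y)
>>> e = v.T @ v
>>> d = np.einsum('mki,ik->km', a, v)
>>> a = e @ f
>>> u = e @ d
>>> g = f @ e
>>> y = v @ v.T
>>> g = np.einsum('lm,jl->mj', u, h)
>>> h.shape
(5, 7)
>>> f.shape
(7, 7)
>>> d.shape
(7, 7)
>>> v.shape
(5, 7)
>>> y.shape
(5, 5)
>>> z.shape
(29,)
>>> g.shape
(7, 5)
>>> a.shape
(7, 7)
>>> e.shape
(7, 7)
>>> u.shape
(7, 7)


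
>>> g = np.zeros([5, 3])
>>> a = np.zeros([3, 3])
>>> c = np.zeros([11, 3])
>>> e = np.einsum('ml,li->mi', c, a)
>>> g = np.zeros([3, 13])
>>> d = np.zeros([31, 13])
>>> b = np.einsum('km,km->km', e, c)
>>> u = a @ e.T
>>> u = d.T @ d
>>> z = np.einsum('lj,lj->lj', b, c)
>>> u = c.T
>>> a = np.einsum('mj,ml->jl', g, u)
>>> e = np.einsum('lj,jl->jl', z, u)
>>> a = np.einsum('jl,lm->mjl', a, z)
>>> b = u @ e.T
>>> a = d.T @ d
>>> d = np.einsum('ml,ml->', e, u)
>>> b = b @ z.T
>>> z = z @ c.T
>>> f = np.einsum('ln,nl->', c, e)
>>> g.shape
(3, 13)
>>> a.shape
(13, 13)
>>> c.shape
(11, 3)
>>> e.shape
(3, 11)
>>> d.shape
()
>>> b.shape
(3, 11)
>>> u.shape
(3, 11)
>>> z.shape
(11, 11)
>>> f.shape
()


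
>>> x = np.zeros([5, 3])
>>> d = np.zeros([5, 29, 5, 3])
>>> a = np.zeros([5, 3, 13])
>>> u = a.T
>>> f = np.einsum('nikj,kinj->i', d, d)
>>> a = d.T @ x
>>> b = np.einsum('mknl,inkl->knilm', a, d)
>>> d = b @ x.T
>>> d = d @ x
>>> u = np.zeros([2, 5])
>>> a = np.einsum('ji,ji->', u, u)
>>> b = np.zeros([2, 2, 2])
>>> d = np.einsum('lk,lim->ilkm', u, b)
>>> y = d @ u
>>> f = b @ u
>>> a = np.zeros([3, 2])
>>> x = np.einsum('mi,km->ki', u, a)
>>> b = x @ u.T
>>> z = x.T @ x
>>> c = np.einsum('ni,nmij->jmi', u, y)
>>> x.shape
(3, 5)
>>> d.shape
(2, 2, 5, 2)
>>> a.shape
(3, 2)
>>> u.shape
(2, 5)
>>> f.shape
(2, 2, 5)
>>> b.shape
(3, 2)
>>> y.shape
(2, 2, 5, 5)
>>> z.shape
(5, 5)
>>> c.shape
(5, 2, 5)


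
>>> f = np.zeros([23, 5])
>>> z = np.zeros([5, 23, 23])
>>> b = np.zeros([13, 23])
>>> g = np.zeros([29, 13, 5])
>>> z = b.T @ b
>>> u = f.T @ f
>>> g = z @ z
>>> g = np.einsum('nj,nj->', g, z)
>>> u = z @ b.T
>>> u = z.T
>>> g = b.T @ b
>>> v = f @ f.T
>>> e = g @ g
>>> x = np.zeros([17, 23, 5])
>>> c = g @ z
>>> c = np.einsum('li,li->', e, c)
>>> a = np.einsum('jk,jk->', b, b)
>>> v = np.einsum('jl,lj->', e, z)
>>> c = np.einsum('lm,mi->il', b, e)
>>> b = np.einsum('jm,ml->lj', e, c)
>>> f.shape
(23, 5)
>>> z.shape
(23, 23)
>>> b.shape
(13, 23)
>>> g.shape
(23, 23)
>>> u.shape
(23, 23)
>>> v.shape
()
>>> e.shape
(23, 23)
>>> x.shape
(17, 23, 5)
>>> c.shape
(23, 13)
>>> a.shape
()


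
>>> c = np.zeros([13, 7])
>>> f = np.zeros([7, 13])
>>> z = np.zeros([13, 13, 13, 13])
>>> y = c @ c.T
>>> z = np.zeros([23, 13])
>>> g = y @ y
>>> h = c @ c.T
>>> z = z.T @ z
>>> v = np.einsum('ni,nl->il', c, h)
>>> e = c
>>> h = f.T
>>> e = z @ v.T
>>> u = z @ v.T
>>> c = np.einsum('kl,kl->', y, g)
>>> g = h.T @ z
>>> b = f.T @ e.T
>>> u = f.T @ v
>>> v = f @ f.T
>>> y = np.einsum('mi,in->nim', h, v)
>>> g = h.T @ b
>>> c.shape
()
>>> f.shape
(7, 13)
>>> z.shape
(13, 13)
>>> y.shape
(7, 7, 13)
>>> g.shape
(7, 13)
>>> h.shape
(13, 7)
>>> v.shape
(7, 7)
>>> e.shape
(13, 7)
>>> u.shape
(13, 13)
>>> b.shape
(13, 13)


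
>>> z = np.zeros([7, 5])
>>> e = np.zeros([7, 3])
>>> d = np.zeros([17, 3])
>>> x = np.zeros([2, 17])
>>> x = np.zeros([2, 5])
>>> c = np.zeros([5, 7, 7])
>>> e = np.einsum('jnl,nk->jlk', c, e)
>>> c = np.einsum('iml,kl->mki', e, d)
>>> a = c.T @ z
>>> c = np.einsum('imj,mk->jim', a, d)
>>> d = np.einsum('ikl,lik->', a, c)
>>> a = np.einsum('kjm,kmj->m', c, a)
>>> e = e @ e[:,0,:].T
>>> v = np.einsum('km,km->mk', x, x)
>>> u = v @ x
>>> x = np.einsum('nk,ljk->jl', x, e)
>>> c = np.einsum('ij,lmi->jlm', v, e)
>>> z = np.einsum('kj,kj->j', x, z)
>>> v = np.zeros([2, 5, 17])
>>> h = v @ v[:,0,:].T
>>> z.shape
(5,)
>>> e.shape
(5, 7, 5)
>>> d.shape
()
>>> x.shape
(7, 5)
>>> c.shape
(2, 5, 7)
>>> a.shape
(17,)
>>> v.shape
(2, 5, 17)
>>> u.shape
(5, 5)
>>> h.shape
(2, 5, 2)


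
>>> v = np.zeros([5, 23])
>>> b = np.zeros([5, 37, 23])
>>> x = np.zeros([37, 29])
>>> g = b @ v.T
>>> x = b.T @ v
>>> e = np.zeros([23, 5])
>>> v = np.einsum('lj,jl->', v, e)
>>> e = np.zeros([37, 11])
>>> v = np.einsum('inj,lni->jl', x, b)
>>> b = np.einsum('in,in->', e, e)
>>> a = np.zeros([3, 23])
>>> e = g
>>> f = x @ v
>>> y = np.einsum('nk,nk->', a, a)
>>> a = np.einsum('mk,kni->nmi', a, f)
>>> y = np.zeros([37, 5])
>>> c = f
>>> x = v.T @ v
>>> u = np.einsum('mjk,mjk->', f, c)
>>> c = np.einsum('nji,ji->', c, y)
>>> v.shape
(23, 5)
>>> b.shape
()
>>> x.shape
(5, 5)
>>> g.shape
(5, 37, 5)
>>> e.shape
(5, 37, 5)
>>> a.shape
(37, 3, 5)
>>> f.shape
(23, 37, 5)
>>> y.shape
(37, 5)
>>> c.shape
()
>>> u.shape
()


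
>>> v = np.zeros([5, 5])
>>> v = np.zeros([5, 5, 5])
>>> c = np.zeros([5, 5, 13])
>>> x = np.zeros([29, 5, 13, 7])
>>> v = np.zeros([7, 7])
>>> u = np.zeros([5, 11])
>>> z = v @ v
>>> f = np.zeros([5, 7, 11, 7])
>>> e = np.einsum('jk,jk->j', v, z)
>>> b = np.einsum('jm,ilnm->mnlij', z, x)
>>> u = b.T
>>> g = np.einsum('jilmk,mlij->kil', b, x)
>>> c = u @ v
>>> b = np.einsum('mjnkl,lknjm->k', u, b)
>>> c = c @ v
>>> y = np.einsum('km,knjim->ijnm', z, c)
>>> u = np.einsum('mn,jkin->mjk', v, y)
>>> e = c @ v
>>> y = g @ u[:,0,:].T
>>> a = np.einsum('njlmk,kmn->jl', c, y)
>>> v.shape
(7, 7)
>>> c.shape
(7, 29, 5, 13, 7)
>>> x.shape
(29, 5, 13, 7)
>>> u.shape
(7, 13, 5)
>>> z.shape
(7, 7)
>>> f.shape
(5, 7, 11, 7)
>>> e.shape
(7, 29, 5, 13, 7)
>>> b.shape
(13,)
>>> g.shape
(7, 13, 5)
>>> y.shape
(7, 13, 7)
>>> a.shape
(29, 5)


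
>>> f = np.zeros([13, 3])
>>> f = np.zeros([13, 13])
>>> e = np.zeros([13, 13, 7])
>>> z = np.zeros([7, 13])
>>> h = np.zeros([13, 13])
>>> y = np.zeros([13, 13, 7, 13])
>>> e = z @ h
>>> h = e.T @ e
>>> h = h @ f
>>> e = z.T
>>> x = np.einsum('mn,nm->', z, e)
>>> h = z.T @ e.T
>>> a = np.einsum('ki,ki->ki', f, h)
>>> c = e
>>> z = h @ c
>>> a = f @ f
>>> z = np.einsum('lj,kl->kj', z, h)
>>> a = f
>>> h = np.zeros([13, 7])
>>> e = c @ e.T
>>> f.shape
(13, 13)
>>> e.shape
(13, 13)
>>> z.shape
(13, 7)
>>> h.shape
(13, 7)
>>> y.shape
(13, 13, 7, 13)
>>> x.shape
()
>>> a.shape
(13, 13)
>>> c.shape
(13, 7)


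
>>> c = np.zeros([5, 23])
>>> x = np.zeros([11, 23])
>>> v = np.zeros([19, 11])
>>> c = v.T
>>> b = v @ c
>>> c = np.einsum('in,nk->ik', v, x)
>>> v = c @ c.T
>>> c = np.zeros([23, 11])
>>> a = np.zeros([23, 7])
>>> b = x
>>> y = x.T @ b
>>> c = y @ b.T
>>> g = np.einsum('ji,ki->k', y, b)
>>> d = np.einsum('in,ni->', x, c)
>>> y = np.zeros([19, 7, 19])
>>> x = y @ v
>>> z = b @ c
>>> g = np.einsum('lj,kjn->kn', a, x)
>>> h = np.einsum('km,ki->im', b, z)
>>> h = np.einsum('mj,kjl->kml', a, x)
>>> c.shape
(23, 11)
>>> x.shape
(19, 7, 19)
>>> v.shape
(19, 19)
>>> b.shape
(11, 23)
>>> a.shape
(23, 7)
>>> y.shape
(19, 7, 19)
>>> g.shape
(19, 19)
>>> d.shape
()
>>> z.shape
(11, 11)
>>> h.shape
(19, 23, 19)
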